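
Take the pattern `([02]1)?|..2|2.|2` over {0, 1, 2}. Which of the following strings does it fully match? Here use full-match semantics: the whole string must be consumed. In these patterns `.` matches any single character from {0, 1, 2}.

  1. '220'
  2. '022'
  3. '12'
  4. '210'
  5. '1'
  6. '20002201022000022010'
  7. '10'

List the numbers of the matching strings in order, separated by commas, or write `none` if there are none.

1 → no match
2 → match
3 → no match
4 → no match
5 → no match
6 → no match
7 → no match

2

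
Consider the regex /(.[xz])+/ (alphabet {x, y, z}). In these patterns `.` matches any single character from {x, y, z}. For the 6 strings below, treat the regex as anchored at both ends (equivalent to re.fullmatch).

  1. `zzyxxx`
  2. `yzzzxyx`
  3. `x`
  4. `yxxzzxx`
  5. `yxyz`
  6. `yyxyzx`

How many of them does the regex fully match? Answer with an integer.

2

1 → match
2 → no match
3 → no match
4 → no match
5 → match
6 → no match
Total matched: 2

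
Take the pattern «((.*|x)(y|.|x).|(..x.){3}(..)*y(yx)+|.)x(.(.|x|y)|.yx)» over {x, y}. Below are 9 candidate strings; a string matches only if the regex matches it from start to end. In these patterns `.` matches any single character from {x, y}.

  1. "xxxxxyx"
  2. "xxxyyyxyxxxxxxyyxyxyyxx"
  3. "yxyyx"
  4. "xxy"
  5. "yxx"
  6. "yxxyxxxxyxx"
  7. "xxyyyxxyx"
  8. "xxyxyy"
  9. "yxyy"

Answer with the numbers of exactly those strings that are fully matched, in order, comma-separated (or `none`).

1. "xxxxxyx" → match
2 → no match
3. "yxyyx" → match
4. "xxy" → no match
5. "yxx" → no match
6. "yxxyxxxxyxx" → no match
7. "xxyyyxxyx" → match
8. "xxyxyy" → match
9. "yxyy" → match

1, 3, 7, 8, 9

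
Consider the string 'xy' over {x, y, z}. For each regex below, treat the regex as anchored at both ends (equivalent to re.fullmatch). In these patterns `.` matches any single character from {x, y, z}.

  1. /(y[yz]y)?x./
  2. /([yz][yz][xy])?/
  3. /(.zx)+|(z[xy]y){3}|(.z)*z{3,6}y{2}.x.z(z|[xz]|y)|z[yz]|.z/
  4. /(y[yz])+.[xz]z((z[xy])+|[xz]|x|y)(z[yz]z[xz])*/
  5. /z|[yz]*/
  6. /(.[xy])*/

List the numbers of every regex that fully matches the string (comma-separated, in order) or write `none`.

1, 6

1 → match
2 → no match
3 → no match
4 → no match — must start with 'y'
5 → no match
6 → match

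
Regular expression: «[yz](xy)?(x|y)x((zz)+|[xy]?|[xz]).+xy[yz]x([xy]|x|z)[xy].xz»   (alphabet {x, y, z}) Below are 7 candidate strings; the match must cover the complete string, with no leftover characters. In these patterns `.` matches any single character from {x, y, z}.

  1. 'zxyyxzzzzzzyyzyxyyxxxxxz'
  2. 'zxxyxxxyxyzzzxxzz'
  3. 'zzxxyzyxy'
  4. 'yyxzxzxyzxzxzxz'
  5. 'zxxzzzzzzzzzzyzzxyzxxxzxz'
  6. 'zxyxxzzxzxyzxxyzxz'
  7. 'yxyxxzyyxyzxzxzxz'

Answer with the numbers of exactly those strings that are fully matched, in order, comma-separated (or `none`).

1 → match
2 → no match — must end with 'xz'
3 → no match — must end with 'xz'
4 → match
5 → match
6 → match
7 → match

1, 4, 5, 6, 7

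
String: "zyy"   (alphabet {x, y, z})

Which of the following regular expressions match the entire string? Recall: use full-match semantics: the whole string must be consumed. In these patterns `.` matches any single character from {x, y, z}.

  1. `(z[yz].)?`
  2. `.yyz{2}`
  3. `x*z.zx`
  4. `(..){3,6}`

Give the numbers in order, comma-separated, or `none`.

1

1 → match
2 → no match — must end with "z"
3 → no match — must end with "zx"
4 → no match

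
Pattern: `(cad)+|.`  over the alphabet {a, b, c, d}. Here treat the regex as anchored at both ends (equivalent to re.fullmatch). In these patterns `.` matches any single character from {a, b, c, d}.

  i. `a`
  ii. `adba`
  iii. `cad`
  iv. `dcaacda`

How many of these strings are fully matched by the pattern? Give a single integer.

2

i → match
ii → no match
iii → match
iv → no match
Total matched: 2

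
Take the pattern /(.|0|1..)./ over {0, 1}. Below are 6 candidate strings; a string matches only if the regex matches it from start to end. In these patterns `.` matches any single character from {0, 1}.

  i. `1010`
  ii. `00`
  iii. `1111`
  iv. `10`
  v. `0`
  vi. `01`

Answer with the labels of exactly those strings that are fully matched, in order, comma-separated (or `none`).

i, ii, iii, iv, vi

i → match
ii → match
iii → match
iv → match
v → no match
vi → match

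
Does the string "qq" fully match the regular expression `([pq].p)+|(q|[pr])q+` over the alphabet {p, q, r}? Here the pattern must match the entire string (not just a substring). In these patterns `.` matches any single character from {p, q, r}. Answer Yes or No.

Yes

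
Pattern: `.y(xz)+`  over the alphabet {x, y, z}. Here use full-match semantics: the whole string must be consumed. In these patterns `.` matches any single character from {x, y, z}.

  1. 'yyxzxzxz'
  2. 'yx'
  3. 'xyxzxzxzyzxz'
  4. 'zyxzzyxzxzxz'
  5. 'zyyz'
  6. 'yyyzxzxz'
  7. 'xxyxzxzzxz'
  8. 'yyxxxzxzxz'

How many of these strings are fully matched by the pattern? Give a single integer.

1 → match
2 → no match — must end with 'xz'
3 → no match
4 → no match
5 → no match — must end with 'xz'
6 → no match
7 → no match
8 → no match
Total matched: 1

1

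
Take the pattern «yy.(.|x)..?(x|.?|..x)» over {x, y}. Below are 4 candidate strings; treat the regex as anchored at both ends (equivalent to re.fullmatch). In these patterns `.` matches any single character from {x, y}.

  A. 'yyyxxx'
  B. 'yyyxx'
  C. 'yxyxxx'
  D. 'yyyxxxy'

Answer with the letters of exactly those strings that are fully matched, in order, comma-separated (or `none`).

A → match
B → match
C → no match — must start with 'yy'
D → match

A, B, D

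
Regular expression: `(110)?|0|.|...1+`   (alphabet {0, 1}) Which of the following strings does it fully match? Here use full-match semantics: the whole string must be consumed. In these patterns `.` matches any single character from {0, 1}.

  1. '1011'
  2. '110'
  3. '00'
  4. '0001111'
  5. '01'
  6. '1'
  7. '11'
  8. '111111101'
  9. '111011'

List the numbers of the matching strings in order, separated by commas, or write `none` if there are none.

1. '1011' → match
2. '110' → match
3. '00' → no match
4. '0001111' → match
5. '01' → no match
6. '1' → match
7. '11' → no match
8. '111111101' → no match
9. '111011' → no match

1, 2, 4, 6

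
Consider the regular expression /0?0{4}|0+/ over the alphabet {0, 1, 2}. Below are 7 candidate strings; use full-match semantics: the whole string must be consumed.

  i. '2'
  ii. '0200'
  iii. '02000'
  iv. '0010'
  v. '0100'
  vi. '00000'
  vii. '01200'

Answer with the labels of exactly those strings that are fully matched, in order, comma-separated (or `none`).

vi

i → no match — must end with '0'
ii → no match
iii → no match
iv → no match
v → no match
vi → match
vii → no match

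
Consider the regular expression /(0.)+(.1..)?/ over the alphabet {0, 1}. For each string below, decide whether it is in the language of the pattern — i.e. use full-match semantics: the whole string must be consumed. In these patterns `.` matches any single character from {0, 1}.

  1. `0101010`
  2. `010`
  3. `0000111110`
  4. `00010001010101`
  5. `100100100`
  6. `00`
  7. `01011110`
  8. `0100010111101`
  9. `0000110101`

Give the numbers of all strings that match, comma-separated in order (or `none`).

4, 6, 7

1 → no match
2 → no match
3 → no match
4 → match
5 → no match — must start with `0`
6 → match
7 → match
8 → no match
9 → no match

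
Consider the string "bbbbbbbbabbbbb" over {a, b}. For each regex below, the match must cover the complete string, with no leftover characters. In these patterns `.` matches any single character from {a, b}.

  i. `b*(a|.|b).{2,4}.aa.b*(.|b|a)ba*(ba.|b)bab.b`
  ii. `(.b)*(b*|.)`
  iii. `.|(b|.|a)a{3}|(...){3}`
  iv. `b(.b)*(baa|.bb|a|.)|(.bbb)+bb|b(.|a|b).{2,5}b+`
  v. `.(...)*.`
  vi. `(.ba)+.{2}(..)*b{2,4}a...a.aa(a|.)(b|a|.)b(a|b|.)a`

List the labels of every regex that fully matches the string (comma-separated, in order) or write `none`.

ii, iv, v

i → no match
ii → match
iii → no match
iv → match
v → match
vi → no match — must end with "a"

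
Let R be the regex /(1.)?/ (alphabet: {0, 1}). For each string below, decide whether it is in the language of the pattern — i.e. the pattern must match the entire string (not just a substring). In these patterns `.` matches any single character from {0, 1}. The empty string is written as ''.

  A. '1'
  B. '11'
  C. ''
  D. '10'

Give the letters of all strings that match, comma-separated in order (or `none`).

A → no match
B → match
C → match
D → match

B, C, D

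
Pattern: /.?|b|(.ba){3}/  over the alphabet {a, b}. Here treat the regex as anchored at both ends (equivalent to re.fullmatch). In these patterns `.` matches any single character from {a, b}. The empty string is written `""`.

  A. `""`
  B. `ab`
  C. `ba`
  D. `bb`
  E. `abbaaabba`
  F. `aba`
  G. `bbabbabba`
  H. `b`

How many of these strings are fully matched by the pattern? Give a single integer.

A → match
B → no match
C → no match
D → no match
E → no match
F → no match
G → match
H → match
Total matched: 3

3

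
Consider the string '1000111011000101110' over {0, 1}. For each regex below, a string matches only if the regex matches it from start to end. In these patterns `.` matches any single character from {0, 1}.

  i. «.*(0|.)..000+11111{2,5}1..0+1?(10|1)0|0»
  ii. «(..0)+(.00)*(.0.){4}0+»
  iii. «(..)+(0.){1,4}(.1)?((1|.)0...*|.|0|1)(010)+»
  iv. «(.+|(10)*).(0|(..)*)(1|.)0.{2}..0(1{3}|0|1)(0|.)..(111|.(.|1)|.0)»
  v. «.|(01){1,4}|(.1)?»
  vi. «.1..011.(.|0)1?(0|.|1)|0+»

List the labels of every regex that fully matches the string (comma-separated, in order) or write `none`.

i → no match
ii → no match
iii → no match — must end with '010'
iv → match
v → no match
vi → no match

iv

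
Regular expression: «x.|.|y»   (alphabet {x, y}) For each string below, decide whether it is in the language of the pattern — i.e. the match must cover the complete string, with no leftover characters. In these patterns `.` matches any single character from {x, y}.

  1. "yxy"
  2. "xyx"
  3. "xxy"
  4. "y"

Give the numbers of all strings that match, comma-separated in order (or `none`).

1. "yxy" → no match
2. "xyx" → no match
3. "xxy" → no match
4. "y" → match

4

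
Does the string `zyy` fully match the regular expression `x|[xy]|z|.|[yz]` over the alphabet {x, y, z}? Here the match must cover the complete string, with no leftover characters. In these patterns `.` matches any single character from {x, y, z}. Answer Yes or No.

No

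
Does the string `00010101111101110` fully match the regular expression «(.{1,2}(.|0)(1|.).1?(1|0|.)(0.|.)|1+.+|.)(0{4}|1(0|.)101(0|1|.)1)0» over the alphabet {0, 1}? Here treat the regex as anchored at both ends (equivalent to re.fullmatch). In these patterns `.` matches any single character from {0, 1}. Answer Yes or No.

No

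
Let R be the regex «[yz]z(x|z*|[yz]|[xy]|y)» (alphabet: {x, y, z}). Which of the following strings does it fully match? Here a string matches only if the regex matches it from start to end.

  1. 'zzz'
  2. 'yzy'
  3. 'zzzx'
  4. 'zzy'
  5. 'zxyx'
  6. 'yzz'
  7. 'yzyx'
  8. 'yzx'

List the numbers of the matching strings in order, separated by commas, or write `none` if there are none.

1 → match
2 → match
3 → no match
4 → match
5 → no match
6 → match
7 → no match
8 → match

1, 2, 4, 6, 8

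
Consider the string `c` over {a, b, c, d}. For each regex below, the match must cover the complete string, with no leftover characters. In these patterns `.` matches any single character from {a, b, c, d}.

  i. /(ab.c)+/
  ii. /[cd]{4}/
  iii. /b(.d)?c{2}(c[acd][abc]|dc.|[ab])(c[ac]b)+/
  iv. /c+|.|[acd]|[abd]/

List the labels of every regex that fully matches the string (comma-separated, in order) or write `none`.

i → no match — must start with `ab`
ii → no match
iii → no match — must start with `b`
iv → match

iv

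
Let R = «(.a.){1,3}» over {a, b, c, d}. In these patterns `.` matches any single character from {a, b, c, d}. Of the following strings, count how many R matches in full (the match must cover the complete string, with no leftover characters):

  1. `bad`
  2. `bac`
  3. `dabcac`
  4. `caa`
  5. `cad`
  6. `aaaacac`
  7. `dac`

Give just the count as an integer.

6

1. `bad` → match
2. `bac` → match
3. `dabcac` → match
4. `caa` → match
5. `cad` → match
6. `aaaacac` → no match
7. `dac` → match
Total matched: 6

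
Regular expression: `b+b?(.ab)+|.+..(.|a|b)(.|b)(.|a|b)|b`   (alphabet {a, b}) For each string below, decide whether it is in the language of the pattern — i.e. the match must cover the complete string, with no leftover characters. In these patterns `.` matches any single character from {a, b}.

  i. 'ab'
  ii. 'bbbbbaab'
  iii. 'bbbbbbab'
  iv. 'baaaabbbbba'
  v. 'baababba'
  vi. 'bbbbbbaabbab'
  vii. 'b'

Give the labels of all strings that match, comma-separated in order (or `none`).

ii, iii, iv, v, vi, vii

i. 'ab' → no match
ii. 'bbbbbaab' → match
iii. 'bbbbbbab' → match
iv. 'baaaabbbbba' → match
v. 'baababba' → match
vi. 'bbbbbbaabbab' → match
vii. 'b' → match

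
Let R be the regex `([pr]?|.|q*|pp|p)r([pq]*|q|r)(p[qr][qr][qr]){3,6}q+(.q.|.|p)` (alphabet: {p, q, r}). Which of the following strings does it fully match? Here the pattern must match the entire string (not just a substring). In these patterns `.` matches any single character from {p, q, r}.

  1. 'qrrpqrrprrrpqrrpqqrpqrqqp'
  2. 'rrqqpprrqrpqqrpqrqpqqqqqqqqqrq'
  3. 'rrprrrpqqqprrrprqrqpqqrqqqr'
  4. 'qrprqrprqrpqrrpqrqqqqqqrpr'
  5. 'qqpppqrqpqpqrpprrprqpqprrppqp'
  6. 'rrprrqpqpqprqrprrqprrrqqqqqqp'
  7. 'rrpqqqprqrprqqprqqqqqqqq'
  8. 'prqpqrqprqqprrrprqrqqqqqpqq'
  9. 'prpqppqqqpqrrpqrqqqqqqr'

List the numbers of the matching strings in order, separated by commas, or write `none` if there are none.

1 → match
2 → no match
3 → no match
4 → no match
5 → no match
6 → no match
7 → match
8 → match
9 → match

1, 7, 8, 9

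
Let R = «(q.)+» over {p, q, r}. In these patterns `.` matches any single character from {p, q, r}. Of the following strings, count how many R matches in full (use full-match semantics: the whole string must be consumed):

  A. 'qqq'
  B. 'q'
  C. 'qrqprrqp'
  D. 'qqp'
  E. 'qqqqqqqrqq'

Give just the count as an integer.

1

A → no match
B → no match
C → no match
D → no match
E → match
Total matched: 1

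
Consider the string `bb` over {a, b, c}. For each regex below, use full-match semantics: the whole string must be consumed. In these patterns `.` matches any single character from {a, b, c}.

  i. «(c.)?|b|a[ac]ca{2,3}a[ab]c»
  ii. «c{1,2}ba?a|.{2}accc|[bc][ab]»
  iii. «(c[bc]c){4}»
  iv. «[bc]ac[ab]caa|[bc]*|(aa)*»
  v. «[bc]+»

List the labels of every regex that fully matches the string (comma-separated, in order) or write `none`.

i → no match
ii → match
iii → no match — must start with `c`
iv → match
v → match

ii, iv, v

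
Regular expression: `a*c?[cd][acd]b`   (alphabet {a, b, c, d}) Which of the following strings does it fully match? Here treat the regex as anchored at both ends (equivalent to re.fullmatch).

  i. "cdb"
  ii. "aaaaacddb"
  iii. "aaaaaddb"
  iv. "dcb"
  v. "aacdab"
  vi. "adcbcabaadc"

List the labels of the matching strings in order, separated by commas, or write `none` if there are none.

i → match
ii → match
iii → match
iv → match
v → match
vi → no match — must end with "b"

i, ii, iii, iv, v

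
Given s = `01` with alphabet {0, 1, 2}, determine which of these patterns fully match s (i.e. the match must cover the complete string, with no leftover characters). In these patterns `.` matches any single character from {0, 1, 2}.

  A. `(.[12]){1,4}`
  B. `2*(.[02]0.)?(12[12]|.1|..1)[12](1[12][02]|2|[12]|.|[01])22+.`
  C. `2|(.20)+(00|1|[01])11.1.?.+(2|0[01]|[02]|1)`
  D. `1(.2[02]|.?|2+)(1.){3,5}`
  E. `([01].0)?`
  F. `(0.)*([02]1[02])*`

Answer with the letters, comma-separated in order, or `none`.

A, F

A → match
B → no match
C → no match
D → no match — must start with `1`
E → no match
F → match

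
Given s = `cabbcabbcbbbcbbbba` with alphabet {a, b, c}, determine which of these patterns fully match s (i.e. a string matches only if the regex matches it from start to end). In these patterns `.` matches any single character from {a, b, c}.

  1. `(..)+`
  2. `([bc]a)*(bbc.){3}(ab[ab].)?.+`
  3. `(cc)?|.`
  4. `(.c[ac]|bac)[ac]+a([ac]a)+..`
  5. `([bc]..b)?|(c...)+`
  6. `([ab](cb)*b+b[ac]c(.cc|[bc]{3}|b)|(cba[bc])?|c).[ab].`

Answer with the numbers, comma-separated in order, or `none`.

1 → match
2 → match
3 → no match
4 → no match
5 → no match
6 → no match

1, 2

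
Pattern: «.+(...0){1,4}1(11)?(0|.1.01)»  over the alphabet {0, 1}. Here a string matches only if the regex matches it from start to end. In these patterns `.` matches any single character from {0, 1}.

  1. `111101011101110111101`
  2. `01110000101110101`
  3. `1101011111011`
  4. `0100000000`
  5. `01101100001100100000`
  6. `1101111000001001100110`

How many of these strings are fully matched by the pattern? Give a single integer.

1 → match
2 → no match
3 → no match
4 → no match
5 → no match
6 → no match
Total matched: 1

1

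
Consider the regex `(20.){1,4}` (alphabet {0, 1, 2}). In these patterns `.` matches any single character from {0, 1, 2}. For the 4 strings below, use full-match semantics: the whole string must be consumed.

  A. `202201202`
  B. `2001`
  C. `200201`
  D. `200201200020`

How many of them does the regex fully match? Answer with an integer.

2

A. `202201202` → match
B. `2001` → no match
C. `200201` → match
D. `200201200020` → no match
Total matched: 2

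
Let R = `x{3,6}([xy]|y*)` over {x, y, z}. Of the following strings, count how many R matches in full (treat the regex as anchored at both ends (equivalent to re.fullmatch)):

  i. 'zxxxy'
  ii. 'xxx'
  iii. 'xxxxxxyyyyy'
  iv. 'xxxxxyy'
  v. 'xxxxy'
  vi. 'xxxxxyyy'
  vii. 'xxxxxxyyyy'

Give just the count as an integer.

i → no match — must start with 'x'
ii → match
iii → match
iv → match
v → match
vi → match
vii → match
Total matched: 6

6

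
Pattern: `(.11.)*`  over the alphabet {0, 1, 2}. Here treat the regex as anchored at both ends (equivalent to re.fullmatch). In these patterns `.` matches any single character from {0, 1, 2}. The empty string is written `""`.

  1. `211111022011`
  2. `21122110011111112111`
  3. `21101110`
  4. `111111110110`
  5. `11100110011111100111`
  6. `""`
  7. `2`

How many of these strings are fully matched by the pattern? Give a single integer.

5

1. `211111022011` → no match
2 → match
3. `21101110` → match
4. `111111110110` → match
5 → match
6. `""` → match
7. `2` → no match
Total matched: 5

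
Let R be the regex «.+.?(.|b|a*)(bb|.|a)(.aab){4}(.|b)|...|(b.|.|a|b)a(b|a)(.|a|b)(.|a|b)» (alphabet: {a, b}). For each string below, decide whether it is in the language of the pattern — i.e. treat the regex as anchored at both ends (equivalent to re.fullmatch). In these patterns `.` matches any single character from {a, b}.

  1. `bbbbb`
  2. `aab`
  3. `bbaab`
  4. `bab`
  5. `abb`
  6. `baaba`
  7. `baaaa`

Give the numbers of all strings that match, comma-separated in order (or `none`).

2, 4, 5, 6, 7

1 → no match
2 → match
3 → no match
4 → match
5 → match
6 → match
7 → match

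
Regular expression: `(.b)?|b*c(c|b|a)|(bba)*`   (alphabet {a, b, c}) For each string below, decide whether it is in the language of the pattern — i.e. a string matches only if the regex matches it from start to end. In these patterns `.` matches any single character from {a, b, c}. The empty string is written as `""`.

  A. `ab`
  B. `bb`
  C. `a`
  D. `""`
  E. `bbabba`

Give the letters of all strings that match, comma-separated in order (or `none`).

A, B, D, E

A → match
B → match
C → no match
D → match
E → match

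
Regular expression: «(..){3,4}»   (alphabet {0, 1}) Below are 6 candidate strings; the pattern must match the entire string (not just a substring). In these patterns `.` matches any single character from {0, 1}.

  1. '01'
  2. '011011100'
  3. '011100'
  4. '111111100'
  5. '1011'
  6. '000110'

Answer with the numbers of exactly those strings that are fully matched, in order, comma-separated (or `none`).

3, 6

1 → no match
2 → no match
3 → match
4 → no match
5 → no match
6 → match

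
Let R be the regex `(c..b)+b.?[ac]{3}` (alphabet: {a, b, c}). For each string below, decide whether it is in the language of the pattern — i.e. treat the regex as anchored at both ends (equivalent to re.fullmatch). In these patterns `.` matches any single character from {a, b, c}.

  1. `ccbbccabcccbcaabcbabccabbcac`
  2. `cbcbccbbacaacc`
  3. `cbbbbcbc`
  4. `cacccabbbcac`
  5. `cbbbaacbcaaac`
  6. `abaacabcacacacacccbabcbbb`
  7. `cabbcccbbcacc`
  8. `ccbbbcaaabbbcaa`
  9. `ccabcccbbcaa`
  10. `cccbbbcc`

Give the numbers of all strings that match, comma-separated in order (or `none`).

1 → match
2 → no match
3 → no match
4 → no match
5 → no match
6 → no match — must start with `c`
7 → match
8 → no match
9 → match
10 → no match

1, 7, 9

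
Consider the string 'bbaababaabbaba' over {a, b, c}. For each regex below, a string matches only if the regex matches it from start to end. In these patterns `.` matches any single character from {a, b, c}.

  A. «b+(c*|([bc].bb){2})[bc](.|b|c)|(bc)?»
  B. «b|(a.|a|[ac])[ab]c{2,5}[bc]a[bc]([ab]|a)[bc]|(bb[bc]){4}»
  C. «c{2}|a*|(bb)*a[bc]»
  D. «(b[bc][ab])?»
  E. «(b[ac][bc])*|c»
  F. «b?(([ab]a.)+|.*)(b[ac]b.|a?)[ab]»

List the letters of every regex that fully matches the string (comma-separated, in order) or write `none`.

F

A → no match
B → no match
C → no match
D → no match
E → no match
F → match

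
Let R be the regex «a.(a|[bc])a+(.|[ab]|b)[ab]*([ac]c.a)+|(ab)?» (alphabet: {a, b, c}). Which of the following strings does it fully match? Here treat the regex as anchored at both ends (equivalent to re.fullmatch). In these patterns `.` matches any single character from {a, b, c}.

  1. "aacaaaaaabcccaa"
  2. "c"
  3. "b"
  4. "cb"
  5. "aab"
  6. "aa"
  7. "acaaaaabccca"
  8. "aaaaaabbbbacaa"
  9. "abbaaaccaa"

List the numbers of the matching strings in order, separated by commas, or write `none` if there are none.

7, 8, 9

1 → no match
2 → no match
3 → no match
4 → no match
5 → no match
6 → no match
7 → match
8 → match
9 → match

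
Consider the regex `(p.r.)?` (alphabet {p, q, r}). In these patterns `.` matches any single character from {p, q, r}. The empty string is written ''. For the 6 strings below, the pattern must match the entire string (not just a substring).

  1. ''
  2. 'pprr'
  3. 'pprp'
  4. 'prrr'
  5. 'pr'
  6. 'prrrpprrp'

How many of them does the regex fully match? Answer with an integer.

4

1. '' → match
2. 'pprr' → match
3. 'pprp' → match
4. 'prrr' → match
5. 'pr' → no match
6. 'prrrpprrp' → no match
Total matched: 4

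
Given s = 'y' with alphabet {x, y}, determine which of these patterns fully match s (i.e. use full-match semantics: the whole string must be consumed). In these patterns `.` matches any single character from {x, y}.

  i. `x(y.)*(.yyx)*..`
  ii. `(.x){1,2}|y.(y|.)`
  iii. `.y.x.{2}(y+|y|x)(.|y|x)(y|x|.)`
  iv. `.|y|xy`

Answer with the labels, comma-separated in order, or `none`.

i → no match — must start with 'x'
ii → no match
iii → no match
iv → match

iv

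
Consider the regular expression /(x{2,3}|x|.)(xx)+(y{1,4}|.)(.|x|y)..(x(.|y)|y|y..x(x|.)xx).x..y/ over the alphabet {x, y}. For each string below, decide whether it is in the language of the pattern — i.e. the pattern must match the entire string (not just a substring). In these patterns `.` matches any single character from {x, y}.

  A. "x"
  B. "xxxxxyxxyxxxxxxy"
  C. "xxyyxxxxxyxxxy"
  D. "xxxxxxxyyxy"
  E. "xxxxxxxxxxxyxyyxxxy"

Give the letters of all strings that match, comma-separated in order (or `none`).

A. "x" → no match — must end with "y"
B → match
C → no match
D. "xxxxxxxyyxy" → no match
E → match

B, E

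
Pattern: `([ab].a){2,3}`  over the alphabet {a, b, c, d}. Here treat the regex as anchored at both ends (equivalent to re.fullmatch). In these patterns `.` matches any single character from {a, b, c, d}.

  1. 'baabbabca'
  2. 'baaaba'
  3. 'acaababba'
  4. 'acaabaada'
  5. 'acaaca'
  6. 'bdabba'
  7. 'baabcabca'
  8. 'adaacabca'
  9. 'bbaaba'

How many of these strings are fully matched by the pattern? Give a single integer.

1 → match
2 → match
3 → match
4 → match
5 → match
6 → match
7 → match
8 → match
9 → match
Total matched: 9

9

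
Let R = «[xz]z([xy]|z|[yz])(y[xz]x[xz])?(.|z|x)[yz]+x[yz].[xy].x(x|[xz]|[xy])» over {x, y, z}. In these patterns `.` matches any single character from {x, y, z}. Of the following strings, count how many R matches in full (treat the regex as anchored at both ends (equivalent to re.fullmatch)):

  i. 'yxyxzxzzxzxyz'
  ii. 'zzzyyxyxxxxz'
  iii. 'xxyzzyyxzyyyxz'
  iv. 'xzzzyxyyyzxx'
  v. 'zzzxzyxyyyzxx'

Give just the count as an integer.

i → no match
ii → match
iii → no match
iv → match
v → match
Total matched: 3

3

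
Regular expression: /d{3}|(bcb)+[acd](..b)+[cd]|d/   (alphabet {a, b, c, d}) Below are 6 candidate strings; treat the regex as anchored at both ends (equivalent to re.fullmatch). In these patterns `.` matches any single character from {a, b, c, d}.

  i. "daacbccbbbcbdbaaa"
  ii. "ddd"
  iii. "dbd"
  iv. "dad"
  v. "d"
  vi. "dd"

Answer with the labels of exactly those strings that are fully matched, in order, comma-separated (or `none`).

ii, v

i → no match
ii → match
iii → no match
iv → no match
v → match
vi → no match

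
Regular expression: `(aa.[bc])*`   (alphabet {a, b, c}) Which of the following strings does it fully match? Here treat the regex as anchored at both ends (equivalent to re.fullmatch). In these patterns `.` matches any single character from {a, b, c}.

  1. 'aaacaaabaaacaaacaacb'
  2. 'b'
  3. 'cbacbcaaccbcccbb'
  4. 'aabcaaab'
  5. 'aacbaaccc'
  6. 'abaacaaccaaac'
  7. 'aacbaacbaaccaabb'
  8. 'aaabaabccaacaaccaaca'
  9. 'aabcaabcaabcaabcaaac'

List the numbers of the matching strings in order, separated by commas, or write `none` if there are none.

1 → match
2. 'b' → no match
3 → no match
4. 'aabcaaab' → match
5. 'aacbaaccc' → no match
6 → no match
7 → match
8 → no match
9 → match

1, 4, 7, 9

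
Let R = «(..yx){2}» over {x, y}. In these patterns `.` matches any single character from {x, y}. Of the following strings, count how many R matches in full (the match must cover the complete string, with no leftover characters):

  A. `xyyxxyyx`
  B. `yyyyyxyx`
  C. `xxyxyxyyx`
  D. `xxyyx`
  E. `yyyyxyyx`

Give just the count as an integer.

1

A. `xyyxxyyx` → match
B. `yyyyyxyx` → no match
C. `xxyxyxyyx` → no match
D. `xxyyx` → no match
E. `yyyyxyyx` → no match
Total matched: 1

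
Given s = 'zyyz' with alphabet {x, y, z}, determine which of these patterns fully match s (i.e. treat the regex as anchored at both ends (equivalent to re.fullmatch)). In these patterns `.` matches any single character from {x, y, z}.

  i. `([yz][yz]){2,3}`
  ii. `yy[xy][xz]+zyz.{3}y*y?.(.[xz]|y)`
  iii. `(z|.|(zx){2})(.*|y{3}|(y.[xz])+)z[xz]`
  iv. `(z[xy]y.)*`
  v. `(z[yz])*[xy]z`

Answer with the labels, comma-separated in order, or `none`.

i → match
ii → no match — must start with 'yy'
iii → no match
iv → match
v → match

i, iv, v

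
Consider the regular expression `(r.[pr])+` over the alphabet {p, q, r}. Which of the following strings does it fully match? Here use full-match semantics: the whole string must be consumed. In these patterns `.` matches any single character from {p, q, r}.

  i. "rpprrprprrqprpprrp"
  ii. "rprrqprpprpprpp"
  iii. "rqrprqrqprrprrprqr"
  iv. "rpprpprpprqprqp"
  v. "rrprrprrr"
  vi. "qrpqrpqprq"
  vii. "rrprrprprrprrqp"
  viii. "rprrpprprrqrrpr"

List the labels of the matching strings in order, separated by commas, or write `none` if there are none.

i, ii, iv, v, vii, viii

i → match
ii → match
iii → no match
iv → match
v → match
vi → no match — must start with "r"
vii → match
viii → match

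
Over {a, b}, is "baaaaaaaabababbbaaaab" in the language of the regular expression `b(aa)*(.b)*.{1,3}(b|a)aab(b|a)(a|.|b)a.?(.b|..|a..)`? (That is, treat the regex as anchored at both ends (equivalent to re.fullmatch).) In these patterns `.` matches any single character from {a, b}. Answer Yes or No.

No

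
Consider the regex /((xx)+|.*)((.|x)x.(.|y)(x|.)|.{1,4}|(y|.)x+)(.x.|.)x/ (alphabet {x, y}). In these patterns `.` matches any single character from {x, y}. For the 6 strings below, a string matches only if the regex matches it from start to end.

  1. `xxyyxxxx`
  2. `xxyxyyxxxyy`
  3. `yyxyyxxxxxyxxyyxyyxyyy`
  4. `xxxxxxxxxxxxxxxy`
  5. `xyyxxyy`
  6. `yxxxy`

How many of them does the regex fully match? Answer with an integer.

1 → match
2 → no match — must end with `x`
3 → no match — must end with `x`
4 → no match — must end with `x`
5 → no match — must end with `x`
6 → no match — must end with `x`
Total matched: 1

1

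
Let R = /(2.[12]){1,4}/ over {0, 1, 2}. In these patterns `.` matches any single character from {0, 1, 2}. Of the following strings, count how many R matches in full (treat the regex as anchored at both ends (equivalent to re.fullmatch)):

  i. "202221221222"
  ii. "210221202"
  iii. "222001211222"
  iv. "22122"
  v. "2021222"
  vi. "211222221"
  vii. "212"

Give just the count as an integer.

i. "202221221222" → match
ii. "210221202" → no match
iii. "222001211222" → no match
iv. "22122" → no match
v. "2021222" → no match
vi. "211222221" → match
vii. "212" → match
Total matched: 3

3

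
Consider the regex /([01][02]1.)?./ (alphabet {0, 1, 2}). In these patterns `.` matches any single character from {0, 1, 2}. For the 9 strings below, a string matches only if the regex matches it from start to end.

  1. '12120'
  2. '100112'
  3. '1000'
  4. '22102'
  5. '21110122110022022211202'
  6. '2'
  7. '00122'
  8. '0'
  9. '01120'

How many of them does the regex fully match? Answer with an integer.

4

1 → match
2 → no match
3 → no match
4 → no match
5 → no match
6 → match
7 → match
8 → match
9 → no match
Total matched: 4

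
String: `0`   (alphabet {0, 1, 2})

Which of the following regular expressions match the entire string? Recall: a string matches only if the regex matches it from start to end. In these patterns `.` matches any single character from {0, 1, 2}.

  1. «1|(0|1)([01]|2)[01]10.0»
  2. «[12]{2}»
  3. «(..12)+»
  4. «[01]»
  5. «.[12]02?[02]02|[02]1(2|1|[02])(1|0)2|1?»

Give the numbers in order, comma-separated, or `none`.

1 → no match
2 → no match
3 → no match — must end with `12`
4 → match
5 → no match

4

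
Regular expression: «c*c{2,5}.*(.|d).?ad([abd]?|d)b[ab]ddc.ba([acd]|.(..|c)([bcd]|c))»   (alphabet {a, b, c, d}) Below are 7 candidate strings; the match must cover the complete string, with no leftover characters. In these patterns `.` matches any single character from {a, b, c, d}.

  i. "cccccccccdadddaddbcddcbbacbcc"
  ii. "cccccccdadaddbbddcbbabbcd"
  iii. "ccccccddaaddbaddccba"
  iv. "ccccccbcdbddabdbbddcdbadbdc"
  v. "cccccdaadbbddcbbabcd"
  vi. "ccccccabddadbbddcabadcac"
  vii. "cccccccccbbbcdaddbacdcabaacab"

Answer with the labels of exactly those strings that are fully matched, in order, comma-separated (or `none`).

ii, v, vi

i → no match
ii → match
iii → no match
iv → no match
v → match
vi → match
vii → no match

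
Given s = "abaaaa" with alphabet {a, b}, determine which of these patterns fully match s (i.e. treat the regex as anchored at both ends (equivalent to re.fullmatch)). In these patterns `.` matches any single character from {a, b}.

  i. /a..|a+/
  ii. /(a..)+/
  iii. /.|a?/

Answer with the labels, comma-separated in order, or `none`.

ii

i → no match
ii → match
iii → no match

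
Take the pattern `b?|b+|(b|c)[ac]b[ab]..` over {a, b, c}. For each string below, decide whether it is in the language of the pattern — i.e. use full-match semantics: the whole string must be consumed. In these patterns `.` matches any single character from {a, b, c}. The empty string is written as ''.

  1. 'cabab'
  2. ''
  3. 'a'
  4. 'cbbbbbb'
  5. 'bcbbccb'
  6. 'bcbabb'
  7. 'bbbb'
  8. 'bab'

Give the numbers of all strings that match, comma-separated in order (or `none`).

1 → no match
2 → match
3 → no match
4 → no match
5 → no match
6 → match
7 → match
8 → no match

2, 6, 7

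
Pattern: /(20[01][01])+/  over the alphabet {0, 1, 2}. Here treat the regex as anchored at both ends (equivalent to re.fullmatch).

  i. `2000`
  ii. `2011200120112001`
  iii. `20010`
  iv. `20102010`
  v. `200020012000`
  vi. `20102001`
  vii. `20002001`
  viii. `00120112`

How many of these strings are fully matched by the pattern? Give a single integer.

i → match
ii → match
iii → no match
iv → match
v → match
vi → match
vii → match
viii → no match — must start with `20`
Total matched: 6

6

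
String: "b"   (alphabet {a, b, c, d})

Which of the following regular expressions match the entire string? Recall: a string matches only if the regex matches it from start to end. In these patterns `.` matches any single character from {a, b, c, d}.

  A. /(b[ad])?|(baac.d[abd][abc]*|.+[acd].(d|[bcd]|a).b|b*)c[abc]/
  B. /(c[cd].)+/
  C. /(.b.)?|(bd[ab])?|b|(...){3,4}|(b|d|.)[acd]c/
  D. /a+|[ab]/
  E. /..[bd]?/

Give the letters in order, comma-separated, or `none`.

A → no match
B → no match — must start with "c"
C → match
D → match
E → no match

C, D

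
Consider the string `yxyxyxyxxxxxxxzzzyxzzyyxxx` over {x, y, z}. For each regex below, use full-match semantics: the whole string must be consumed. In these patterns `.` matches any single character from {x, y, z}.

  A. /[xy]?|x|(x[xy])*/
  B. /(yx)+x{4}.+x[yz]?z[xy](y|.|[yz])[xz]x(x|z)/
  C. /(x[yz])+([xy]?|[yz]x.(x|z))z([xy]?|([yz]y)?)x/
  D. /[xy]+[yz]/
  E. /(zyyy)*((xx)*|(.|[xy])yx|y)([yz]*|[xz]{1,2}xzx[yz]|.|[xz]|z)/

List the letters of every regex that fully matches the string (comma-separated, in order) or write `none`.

A → no match
B → match
C → no match — must start with `x`
D → no match
E → no match

B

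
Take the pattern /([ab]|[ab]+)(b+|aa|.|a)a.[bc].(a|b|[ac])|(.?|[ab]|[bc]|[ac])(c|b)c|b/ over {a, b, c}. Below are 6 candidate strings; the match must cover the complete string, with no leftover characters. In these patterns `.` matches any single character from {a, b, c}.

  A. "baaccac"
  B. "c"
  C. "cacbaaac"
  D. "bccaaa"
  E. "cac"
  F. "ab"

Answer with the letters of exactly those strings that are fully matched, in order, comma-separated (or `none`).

A

A → match
B → no match
C → no match
D → no match
E → no match
F → no match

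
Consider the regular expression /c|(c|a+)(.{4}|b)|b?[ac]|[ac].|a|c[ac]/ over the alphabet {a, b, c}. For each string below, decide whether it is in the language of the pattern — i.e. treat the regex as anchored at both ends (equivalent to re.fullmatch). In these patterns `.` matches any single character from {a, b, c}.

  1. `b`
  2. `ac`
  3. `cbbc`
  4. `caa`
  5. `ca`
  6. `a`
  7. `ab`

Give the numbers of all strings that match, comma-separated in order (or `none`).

1. `b` → no match
2. `ac` → match
3. `cbbc` → no match
4. `caa` → no match
5. `ca` → match
6. `a` → match
7. `ab` → match

2, 5, 6, 7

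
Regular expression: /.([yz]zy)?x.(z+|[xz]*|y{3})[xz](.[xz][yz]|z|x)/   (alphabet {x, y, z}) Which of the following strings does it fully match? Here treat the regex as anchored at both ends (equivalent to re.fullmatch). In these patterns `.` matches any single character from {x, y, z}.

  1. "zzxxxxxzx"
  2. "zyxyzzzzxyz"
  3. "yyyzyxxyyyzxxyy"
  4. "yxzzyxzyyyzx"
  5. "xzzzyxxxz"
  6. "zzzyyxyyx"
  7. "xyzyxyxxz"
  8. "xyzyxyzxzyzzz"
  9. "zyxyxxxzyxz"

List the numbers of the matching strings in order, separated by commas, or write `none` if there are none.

7

1 → no match
2 → no match
3 → no match
4 → no match
5 → no match
6 → no match
7 → match
8 → no match
9 → no match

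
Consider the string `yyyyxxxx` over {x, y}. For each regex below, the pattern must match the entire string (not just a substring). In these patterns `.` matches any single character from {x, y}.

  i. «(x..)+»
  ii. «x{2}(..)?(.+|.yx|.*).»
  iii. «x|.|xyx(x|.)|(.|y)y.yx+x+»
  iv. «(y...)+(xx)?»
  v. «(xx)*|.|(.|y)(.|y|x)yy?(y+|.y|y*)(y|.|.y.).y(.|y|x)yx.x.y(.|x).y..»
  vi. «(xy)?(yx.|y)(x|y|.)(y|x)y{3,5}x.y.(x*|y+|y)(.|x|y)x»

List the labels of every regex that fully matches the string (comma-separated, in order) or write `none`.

i → no match — must start with `x`
ii → no match — must start with `x`
iii → match
iv → no match
v → no match
vi → no match

iii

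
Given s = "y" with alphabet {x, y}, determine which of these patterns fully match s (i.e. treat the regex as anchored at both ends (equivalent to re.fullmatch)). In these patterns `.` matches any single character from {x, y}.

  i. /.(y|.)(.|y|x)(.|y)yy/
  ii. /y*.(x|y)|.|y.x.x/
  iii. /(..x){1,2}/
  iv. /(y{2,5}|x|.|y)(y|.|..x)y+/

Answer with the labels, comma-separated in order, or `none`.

ii

i → no match — must end with "yy"
ii → match
iii → no match — must end with "x"
iv → no match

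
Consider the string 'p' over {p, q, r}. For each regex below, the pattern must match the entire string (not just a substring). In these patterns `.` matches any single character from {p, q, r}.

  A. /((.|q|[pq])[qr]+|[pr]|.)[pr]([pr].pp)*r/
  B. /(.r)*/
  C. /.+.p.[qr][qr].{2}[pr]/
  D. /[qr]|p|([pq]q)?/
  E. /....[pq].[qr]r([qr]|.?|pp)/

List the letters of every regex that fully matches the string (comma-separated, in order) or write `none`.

D

A → no match — must end with 'r'
B → no match
C → no match
D → match
E → no match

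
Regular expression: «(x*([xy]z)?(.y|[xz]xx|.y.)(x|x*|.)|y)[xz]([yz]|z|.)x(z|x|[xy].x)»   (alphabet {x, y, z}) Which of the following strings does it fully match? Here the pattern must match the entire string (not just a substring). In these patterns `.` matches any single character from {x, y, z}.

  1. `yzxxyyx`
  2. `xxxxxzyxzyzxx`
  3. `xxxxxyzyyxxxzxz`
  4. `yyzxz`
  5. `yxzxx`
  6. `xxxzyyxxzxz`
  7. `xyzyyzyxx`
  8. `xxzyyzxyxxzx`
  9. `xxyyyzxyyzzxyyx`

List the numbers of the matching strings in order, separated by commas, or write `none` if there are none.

1 → match
2 → no match
3 → match
4 → no match
5 → match
6 → match
7 → match
8 → match
9 → no match

1, 3, 5, 6, 7, 8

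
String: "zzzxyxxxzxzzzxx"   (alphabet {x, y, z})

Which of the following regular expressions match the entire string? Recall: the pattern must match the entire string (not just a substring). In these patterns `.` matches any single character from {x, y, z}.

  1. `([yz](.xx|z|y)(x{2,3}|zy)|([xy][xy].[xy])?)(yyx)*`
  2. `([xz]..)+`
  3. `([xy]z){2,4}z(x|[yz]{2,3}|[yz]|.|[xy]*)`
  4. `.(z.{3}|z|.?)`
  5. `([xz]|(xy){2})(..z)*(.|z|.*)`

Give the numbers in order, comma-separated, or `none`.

1 → no match
2 → match
3 → no match
4 → no match
5 → match

2, 5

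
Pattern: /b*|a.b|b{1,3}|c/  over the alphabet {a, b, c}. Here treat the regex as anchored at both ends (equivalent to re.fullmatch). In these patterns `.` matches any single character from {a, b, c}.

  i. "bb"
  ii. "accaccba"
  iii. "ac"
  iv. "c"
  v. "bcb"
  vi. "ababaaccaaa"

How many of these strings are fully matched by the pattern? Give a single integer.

2

i → match
ii → no match
iii → no match
iv → match
v → no match
vi → no match
Total matched: 2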